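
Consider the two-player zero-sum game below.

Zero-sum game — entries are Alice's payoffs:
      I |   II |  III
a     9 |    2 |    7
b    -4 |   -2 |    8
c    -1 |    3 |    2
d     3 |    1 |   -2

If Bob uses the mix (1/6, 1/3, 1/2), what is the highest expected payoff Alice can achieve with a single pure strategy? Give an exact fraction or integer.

17/3

a: (9)·(1/6) + (2)·(1/3) + (7)·(1/2) = 17/3.
b: (-4)·(1/6) + (-2)·(1/3) + (8)·(1/2) = 8/3.
c: (-1)·(1/6) + (3)·(1/3) + (2)·(1/2) = 11/6.
d: (3)·(1/6) + (1)·(1/3) + (-2)·(1/2) = -1/6.
The best pure response is a with expected payoff 17/3.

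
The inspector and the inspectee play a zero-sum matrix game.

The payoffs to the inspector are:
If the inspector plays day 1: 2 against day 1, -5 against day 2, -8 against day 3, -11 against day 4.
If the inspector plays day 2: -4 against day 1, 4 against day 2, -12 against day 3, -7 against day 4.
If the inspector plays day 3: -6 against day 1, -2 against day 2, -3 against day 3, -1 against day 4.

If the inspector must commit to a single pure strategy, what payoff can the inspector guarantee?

The worst-case payoff for each row is day 1: -11, day 2: -12, day 3: -6.
The best of these is -6.

-6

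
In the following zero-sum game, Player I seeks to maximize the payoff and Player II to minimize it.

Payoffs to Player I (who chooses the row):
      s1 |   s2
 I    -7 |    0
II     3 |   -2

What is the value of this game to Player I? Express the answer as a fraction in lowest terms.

-7/6

Row minima are -7 and -2, so Player I's maximin is -2; column maxima are 3 and 0, so Player II's minimax is 0. These differ, so the equilibrium is in mixed strategies.
Let Player I play I with probability p. Player II is indifferent when −7p + 3(1−p) = −2(1−p), giving p = 5/12.
Let Player II play s1 with probability q. Player I is indifferent when −7q = 3q − 2(1−q), giving q = 1/6.
The value is -7·(1/6) + (0)·(5/6) = -7/6.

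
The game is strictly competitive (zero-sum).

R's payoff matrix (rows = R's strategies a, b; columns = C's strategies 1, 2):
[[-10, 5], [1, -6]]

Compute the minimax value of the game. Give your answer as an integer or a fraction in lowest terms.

Row minima are -10 and -6, so R's maximin is -6; column maxima are 1 and 5, so C's minimax is 1. These differ, so the equilibrium is in mixed strategies.
Let R play a with probability p. C is indifferent when −10p + (1−p) = 5p − 6(1−p), giving p = 7/22.
Let C play 1 with probability q. R is indifferent when −10q + 5(1−q) = q − 6(1−q), giving q = 1/2.
The value is -10·(1/2) + (5)·(1/2) = -5/2.

-5/2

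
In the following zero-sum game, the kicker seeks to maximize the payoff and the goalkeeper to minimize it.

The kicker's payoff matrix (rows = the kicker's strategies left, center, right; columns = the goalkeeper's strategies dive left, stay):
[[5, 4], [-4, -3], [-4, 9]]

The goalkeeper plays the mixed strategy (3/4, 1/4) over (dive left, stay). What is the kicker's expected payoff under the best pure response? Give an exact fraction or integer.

left: (5)·(3/4) + (4)·(1/4) = 19/4.
center: (-4)·(3/4) + (-3)·(1/4) = -15/4.
right: (-4)·(3/4) + (9)·(1/4) = -3/4.
The best pure response is left with expected payoff 19/4.

19/4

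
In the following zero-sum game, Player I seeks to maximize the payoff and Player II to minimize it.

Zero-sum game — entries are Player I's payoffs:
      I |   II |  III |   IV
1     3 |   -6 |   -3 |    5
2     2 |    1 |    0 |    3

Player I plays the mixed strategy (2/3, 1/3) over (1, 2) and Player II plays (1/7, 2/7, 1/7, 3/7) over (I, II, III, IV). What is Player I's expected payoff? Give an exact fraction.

19/21

Against (1/7, 2/7, 1/7, 3/7), each row's expected payoff is 1: 3/7; 2: 13/7.
Taking the (2/3, 1/3)-weighted average: (2/3)·(3/7) + (1/3)·(13/7) = 19/21.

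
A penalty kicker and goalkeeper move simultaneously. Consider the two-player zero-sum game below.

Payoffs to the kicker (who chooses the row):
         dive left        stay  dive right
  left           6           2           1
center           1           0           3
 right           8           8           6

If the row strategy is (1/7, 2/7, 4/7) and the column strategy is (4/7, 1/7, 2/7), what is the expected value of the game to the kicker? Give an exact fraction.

256/49

Against (4/7, 1/7, 2/7), each row's expected payoff is left: 4; center: 10/7; right: 52/7.
Taking the (1/7, 2/7, 4/7)-weighted average: (1/7)·(4) + (2/7)·(10/7) + (4/7)·(52/7) = 256/49.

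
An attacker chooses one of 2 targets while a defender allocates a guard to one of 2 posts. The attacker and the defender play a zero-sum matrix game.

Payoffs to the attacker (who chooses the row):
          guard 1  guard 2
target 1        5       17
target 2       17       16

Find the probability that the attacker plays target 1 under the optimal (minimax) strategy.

Row minima are 5 and 16, so the attacker's maximin is 16; column maxima are 17 and 17, so the defender's minimax is 17. These differ, so the equilibrium is in mixed strategies.
Let the attacker play target 1 with probability p. The defender is indifferent when 5p + 17(1−p) = 17p + 16(1−p), giving p = 1/13.

1/13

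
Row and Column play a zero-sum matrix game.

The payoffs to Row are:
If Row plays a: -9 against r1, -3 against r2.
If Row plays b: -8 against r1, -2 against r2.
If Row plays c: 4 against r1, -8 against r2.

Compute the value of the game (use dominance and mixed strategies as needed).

Row a is strictly dominated by row b, so Row never plays it.
The remaining 2×2 game on (b, c) × (r1, r2) has no saddle point. Let Row play b with probability p; indifference gives −8p + 4(1−p) = −2p − 8(1−p), so p = 2/3.
Similarly Column's optimal q on r1 is 1/3, and the value is -8·(1/3) + (-2)·(2/3) = -4.

-4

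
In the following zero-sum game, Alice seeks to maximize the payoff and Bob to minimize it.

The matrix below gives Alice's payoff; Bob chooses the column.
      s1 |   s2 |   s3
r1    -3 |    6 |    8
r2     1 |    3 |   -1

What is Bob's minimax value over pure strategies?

1

The worst case (largest entry) in each column is s1: 1, s2: 6, s3: 8.
The best (smallest) of these is 1.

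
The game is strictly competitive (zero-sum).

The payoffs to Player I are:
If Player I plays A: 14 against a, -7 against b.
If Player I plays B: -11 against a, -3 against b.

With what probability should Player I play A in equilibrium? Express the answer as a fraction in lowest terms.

8/29

Row minima are -7 and -11, so Player I's maximin is -7; column maxima are 14 and -3, so Player II's minimax is -3. These differ, so the equilibrium is in mixed strategies.
Let Player I play A with probability p. Player II is indifferent when 14p − 11(1−p) = −7p − 3(1−p), giving p = 8/29.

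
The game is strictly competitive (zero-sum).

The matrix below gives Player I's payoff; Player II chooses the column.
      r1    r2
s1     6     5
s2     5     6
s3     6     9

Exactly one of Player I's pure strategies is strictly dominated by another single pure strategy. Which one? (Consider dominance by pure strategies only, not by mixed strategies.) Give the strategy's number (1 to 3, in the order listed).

Compare s2 with s3: 6 > 5, 9 > 6.
So s3 strictly dominates s2 for Player I; s2 is strictly dominated.

2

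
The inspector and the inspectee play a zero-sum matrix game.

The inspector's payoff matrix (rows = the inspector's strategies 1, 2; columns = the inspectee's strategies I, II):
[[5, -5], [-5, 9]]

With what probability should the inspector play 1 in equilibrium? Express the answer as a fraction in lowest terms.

7/12

Row minima are -5 and -5, so the inspector's maximin is -5; column maxima are 5 and 9, so the inspectee's minimax is 5. These differ, so the equilibrium is in mixed strategies.
Let the inspector play 1 with probability p. The inspectee is indifferent when 5p − 5(1−p) = −5p + 9(1−p), giving p = 7/12.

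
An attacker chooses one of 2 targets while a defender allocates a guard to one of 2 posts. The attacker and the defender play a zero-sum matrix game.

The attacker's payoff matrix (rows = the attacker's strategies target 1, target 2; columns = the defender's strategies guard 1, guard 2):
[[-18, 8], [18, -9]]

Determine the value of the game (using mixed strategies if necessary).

Row minima are -18 and -9, so the attacker's maximin is -9; column maxima are 18 and 8, so the defender's minimax is 8. These differ, so the equilibrium is in mixed strategies.
Let the attacker play target 1 with probability p. The defender is indifferent when −18p + 18(1−p) = 8p − 9(1−p), giving p = 27/53.
Let the defender play guard 1 with probability q. The attacker is indifferent when −18q + 8(1−q) = 18q − 9(1−q), giving q = 17/53.
The value is -18·(17/53) + (8)·(36/53) = -18/53.

-18/53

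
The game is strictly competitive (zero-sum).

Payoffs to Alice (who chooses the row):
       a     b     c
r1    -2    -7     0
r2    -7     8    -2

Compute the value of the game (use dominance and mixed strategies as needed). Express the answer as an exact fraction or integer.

-13/4

Column c is strictly dominated by a for Bob (it gives Alice more in every row).
The remaining 2×2 game on (r1, r2) × (a, b) has no saddle point. Let Alice play r1 with probability p; indifference gives −2p − 7(1−p) = −7p + 8(1−p), so p = 3/4.
Similarly Bob's optimal q on a is 3/4, and the value is -2·(3/4) + (-7)·(1/4) = -13/4.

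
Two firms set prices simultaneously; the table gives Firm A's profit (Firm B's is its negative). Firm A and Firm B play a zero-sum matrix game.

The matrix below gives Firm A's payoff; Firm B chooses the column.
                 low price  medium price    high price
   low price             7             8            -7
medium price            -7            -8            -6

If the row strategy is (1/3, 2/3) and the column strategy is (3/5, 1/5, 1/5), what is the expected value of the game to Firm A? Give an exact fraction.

Against (3/5, 1/5, 1/5), each row's expected payoff is low price: 22/5; medium price: -7.
Taking the (1/3, 2/3)-weighted average: (1/3)·(22/5) + (2/3)·(-7) = -16/5.

-16/5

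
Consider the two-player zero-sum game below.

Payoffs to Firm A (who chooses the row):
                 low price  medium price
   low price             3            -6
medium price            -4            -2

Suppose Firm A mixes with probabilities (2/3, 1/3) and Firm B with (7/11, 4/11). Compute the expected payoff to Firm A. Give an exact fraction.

Against (7/11, 4/11), each row's expected payoff is low price: -3/11; medium price: -36/11.
Taking the (2/3, 1/3)-weighted average: (2/3)·(-3/11) + (1/3)·(-36/11) = -14/11.

-14/11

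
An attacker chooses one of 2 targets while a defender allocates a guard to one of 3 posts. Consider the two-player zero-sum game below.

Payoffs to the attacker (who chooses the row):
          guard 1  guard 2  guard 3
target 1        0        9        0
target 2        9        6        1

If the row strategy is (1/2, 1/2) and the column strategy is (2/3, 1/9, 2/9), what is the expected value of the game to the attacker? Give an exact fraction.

Against (2/3, 1/9, 2/9), each row's expected payoff is target 1: 1; target 2: 62/9.
Taking the (1/2, 1/2)-weighted average: (1/2)·(1) + (1/2)·(62/9) = 71/18.

71/18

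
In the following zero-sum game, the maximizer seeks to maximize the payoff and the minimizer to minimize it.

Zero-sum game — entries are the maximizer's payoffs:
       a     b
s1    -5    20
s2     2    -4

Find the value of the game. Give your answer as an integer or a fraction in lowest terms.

20/31

Row minima are -5 and -4, so the maximizer's maximin is -4; column maxima are 2 and 20, so the minimizer's minimax is 2. These differ, so the equilibrium is in mixed strategies.
Let the maximizer play s1 with probability p. The minimizer is indifferent when −5p + 2(1−p) = 20p − 4(1−p), giving p = 6/31.
Let the minimizer play a with probability q. The maximizer is indifferent when −5q + 20(1−q) = 2q − 4(1−q), giving q = 24/31.
The value is -5·(24/31) + (20)·(7/31) = 20/31.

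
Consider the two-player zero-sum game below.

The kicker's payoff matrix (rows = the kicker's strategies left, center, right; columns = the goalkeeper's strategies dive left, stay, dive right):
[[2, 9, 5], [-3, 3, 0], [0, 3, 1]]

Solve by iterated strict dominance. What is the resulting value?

Column dive right is strictly dominated by dive left for the goalkeeper (2<5, -3<0, 0<1); eliminate dive right.
Column stay is strictly dominated by dive left for the goalkeeper (2<9, -3<3, 0<3); eliminate stay.
Row center is strictly dominated by row left (2>-3); eliminate center.
Row right is strictly dominated by row left (2>0); eliminate right.
Only (left, dive left) remains, with payoff 2.

2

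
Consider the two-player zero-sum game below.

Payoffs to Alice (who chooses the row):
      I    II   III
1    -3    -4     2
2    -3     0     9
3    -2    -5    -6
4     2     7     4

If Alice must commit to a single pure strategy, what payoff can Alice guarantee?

The worst-case payoff for each row is 1: -4, 2: -3, 3: -6, 4: 2.
The best of these is 2.

2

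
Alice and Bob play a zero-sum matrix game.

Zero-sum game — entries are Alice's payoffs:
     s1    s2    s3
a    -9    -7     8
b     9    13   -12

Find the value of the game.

-18/19

Column s2 is strictly dominated by s1 for Bob (it gives Alice more in every row).
The remaining 2×2 game on (a, b) × (s1, s3) has no saddle point. Let Alice play a with probability p; indifference gives −9p + 9(1−p) = 8p − 12(1−p), so p = 21/38.
Similarly Bob's optimal q on s1 is 10/19, and the value is -9·(10/19) + (8)·(9/19) = -18/19.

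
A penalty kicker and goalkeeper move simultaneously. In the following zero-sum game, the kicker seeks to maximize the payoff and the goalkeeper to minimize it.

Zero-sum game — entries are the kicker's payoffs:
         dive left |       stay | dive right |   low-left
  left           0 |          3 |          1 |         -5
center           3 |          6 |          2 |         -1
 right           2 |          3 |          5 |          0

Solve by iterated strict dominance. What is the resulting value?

0

Row left is strictly dominated by row center (3>0, 6>3, 2>1, -1>-5); eliminate left.
Column dive left is strictly dominated by low-left for the goalkeeper (-1<3, 0<2); eliminate dive left.
Column stay is strictly dominated by low-left for the goalkeeper (-1<6, 0<3); eliminate stay.
Row center is strictly dominated by row right (5>2, 0>-1); eliminate center.
Column dive right is strictly dominated by low-left for the goalkeeper (0<5); eliminate dive right.
Only (right, low-left) remains, with payoff 0.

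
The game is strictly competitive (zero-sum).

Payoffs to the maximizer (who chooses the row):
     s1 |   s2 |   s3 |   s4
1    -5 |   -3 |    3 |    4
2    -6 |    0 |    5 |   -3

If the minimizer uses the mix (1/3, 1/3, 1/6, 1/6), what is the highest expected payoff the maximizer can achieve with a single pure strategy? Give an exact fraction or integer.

1: (-5)·(1/3) + (-3)·(1/3) + (3)·(1/6) + (4)·(1/6) = -3/2.
2: (-6)·(1/3) + (0)·(1/3) + (5)·(1/6) + (-3)·(1/6) = -5/3.
The best pure response is 1 with expected payoff -3/2.

-3/2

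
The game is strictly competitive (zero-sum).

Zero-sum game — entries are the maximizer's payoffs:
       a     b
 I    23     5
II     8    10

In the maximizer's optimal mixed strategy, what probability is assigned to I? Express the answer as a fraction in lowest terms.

Row minima are 5 and 8, so the maximizer's maximin is 8; column maxima are 23 and 10, so the minimizer's minimax is 10. These differ, so the equilibrium is in mixed strategies.
Let the maximizer play I with probability p. The minimizer is indifferent when 23p + 8(1−p) = 5p + 10(1−p), giving p = 1/10.

1/10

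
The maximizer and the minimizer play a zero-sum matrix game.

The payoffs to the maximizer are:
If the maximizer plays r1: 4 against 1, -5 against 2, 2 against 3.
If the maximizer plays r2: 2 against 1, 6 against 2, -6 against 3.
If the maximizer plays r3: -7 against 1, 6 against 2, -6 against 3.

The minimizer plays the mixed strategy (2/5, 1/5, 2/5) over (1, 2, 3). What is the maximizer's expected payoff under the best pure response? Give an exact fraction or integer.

7/5

r1: (4)·(2/5) + (-5)·(1/5) + (2)·(2/5) = 7/5.
r2: (2)·(2/5) + (6)·(1/5) + (-6)·(2/5) = -2/5.
r3: (-7)·(2/5) + (6)·(1/5) + (-6)·(2/5) = -4.
The best pure response is r1 with expected payoff 7/5.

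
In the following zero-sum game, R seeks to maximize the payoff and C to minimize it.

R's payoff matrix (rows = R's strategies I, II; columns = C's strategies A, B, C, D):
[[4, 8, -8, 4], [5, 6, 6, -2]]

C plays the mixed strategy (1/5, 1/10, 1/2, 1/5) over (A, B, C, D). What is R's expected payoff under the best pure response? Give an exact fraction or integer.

I: (4)·(1/5) + (8)·(1/10) + (-8)·(1/2) + (4)·(1/5) = -8/5.
II: (5)·(1/5) + (6)·(1/10) + (6)·(1/2) + (-2)·(1/5) = 21/5.
The best pure response is II with expected payoff 21/5.

21/5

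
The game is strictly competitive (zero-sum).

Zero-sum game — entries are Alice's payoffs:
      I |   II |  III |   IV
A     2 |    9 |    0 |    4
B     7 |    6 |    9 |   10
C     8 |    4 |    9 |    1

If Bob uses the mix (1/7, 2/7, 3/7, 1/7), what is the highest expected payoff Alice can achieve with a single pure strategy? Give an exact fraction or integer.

A: (2)·(1/7) + (9)·(2/7) + (0)·(3/7) + (4)·(1/7) = 24/7.
B: (7)·(1/7) + (6)·(2/7) + (9)·(3/7) + (10)·(1/7) = 8.
C: (8)·(1/7) + (4)·(2/7) + (9)·(3/7) + (1)·(1/7) = 44/7.
The best pure response is B with expected payoff 8.

8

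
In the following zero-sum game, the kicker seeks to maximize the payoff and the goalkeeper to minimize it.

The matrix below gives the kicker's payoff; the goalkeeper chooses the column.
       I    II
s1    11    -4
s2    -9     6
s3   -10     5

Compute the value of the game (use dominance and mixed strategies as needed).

Row s3 is strictly dominated by row s2, so the kicker never plays it.
The remaining 2×2 game on (s1, s2) × (I, II) has no saddle point. Let the kicker play s1 with probability p; indifference gives 11p − 9(1−p) = −4p + 6(1−p), so p = 1/2.
Similarly the goalkeeper's optimal q on I is 1/3, and the value is 11·(1/3) + (-4)·(2/3) = 1.

1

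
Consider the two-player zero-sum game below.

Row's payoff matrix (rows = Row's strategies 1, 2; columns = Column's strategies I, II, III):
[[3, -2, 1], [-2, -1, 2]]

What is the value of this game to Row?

-7/6

Column III is strictly dominated by II for Column (it gives Row more in every row).
The remaining 2×2 game on (1, 2) × (I, II) has no saddle point. Let Row play 1 with probability p; indifference gives 3p − 2(1−p) = −2p − (1−p), so p = 1/6.
Similarly Column's optimal q on I is 1/6, and the value is 3·(1/6) + (-2)·(5/6) = -7/6.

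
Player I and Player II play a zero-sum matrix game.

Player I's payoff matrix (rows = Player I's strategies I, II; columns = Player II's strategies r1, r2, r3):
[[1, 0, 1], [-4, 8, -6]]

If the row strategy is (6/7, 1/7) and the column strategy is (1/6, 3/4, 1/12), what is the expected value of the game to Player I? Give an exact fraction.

19/21

Against (1/6, 3/4, 1/12), each row's expected payoff is I: 1/4; II: 29/6.
Taking the (6/7, 1/7)-weighted average: (6/7)·(1/4) + (1/7)·(29/6) = 19/21.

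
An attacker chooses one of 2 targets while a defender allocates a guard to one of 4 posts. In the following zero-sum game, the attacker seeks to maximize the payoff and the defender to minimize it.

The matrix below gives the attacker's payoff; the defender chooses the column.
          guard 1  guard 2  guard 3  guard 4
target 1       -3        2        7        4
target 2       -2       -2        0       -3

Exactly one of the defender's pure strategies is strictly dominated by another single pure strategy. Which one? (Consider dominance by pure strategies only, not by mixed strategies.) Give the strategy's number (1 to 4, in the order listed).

The defender prefers columns that give the attacker less. Compare guard 3 with guard 1: -3 < 7, -2 < 0.
So guard 1 strictly dominates guard 3 for the defender; guard 3 is strictly dominated.

3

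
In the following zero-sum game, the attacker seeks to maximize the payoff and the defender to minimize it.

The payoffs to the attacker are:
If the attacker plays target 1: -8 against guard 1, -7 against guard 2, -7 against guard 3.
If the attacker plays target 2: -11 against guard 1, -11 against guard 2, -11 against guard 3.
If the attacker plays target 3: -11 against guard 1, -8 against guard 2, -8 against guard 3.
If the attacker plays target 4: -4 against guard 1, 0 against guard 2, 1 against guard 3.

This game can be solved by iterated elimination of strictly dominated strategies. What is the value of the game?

Row target 3 is strictly dominated by row target 1 (-8>-11, -7>-8, -7>-8); eliminate target 3.
Row target 2 is strictly dominated by row target 1 (-8>-11, -7>-11, -7>-11); eliminate target 2.
Row target 1 is strictly dominated by row target 4 (-4>-8, 0>-7, 1>-7); eliminate target 1.
Column guard 2 is strictly dominated by guard 1 for the defender (-4<0); eliminate guard 2.
Column guard 3 is strictly dominated by guard 1 for the defender (-4<1); eliminate guard 3.
Only (target 4, guard 1) remains, with payoff -4.

-4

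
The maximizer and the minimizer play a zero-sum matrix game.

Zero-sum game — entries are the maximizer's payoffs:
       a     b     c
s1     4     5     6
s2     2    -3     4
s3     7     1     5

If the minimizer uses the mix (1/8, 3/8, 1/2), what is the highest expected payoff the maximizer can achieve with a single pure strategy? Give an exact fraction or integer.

s1: (4)·(1/8) + (5)·(3/8) + (6)·(1/2) = 43/8.
s2: (2)·(1/8) + (-3)·(3/8) + (4)·(1/2) = 9/8.
s3: (7)·(1/8) + (1)·(3/8) + (5)·(1/2) = 15/4.
The best pure response is s1 with expected payoff 43/8.

43/8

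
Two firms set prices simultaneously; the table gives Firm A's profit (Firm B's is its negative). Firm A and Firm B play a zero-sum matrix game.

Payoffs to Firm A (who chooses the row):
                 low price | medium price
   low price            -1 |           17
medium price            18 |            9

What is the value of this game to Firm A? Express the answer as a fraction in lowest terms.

Row minima are -1 and 9, so Firm A's maximin is 9; column maxima are 18 and 17, so Firm B's minimax is 17. These differ, so the equilibrium is in mixed strategies.
Let Firm A play low price with probability p. Firm B is indifferent when −p + 18(1−p) = 17p + 9(1−p), giving p = 1/3.
Let Firm B play low price with probability q. Firm A is indifferent when −q + 17(1−q) = 18q + 9(1−q), giving q = 8/27.
The value is -1·(8/27) + (17)·(19/27) = 35/3.

35/3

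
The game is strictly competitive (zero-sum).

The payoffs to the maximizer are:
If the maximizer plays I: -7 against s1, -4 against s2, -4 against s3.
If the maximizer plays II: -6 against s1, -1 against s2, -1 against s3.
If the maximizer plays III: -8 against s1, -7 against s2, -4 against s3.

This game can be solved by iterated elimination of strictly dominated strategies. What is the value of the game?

Row III is strictly dominated by row II (-6>-8, -1>-7, -1>-4); eliminate III.
Column s3 is strictly dominated by s1 for the minimizer (-7<-4, -6<-1); eliminate s3.
Row I is strictly dominated by row II (-6>-7, -1>-4); eliminate I.
Column s2 is strictly dominated by s1 for the minimizer (-6<-1); eliminate s2.
Only (II, s1) remains, with payoff -6.

-6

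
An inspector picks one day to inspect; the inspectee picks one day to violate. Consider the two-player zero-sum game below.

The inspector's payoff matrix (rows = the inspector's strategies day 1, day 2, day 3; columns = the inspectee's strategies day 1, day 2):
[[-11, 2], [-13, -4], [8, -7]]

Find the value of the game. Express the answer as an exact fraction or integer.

Row day 2 is strictly dominated by row day 1, so the inspector never plays it.
The remaining 2×2 game on (day 1, day 3) × (day 1, day 2) has no saddle point. Let the inspector play day 1 with probability p; indifference gives −11p + 8(1−p) = 2p − 7(1−p), so p = 15/28.
Similarly the inspectee's optimal q on day 1 is 9/28, and the value is -11·(9/28) + (2)·(19/28) = -61/28.

-61/28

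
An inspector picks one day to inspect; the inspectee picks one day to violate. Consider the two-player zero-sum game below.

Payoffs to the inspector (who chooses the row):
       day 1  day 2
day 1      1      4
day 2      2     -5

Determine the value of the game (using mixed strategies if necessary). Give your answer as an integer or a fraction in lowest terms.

Row minima are 1 and -5, so the inspector's maximin is 1; column maxima are 2 and 4, so the inspectee's minimax is 2. These differ, so the equilibrium is in mixed strategies.
Let the inspector play day 1 with probability p. The inspectee is indifferent when p + 2(1−p) = 4p − 5(1−p), giving p = 7/10.
Let the inspectee play day 1 with probability q. The inspector is indifferent when q + 4(1−q) = 2q − 5(1−q), giving q = 9/10.
The value is 1·(9/10) + (4)·(1/10) = 13/10.

13/10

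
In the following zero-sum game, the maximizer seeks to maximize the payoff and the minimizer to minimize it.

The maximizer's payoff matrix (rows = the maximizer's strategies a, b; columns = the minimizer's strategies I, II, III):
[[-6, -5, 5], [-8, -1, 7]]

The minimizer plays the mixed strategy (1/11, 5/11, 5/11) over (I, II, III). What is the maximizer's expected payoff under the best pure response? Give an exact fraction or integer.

a: (-6)·(1/11) + (-5)·(5/11) + (5)·(5/11) = -6/11.
b: (-8)·(1/11) + (-1)·(5/11) + (7)·(5/11) = 2.
The best pure response is b with expected payoff 2.

2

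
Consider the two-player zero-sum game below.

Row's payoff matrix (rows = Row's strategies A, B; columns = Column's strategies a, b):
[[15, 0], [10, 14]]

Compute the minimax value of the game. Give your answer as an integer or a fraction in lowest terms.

210/19

Row minima are 0 and 10, so Row's maximin is 10; column maxima are 15 and 14, so Column's minimax is 14. These differ, so the equilibrium is in mixed strategies.
Let Row play A with probability p. Column is indifferent when 15p + 10(1−p) = 14(1−p), giving p = 4/19.
Let Column play a with probability q. Row is indifferent when 15q = 10q + 14(1−q), giving q = 14/19.
The value is 15·(14/19) + (0)·(5/19) = 210/19.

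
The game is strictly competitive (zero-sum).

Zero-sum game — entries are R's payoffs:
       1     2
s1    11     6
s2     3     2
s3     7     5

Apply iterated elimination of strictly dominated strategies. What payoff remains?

Row s2 is strictly dominated by row s1 (11>3, 6>2); eliminate s2.
Row s3 is strictly dominated by row s1 (11>7, 6>5); eliminate s3.
Column 1 is strictly dominated by 2 for C (6<11); eliminate 1.
Only (s1, 2) remains, with payoff 6.

6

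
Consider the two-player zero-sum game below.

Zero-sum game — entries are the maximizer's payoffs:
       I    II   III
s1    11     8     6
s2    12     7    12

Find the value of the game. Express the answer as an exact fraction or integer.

Column I is strictly dominated by II for the minimizer (it gives the maximizer more in every row).
The remaining 2×2 game on (s1, s2) × (II, III) has no saddle point. Let the maximizer play s1 with probability p; indifference gives 8p + 7(1−p) = 6p + 12(1−p), so p = 5/7.
Similarly the minimizer's optimal q on II is 6/7, and the value is 8·(6/7) + (6)·(1/7) = 54/7.

54/7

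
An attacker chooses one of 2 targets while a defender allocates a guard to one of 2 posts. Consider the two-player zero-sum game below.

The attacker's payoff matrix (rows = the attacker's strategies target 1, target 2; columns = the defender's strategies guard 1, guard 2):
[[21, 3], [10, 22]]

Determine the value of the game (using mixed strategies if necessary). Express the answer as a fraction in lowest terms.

72/5

Row minima are 3 and 10, so the attacker's maximin is 10; column maxima are 21 and 22, so the defender's minimax is 21. These differ, so the equilibrium is in mixed strategies.
Let the attacker play target 1 with probability p. The defender is indifferent when 21p + 10(1−p) = 3p + 22(1−p), giving p = 2/5.
Let the defender play guard 1 with probability q. The attacker is indifferent when 21q + 3(1−q) = 10q + 22(1−q), giving q = 19/30.
The value is 21·(19/30) + (3)·(11/30) = 72/5.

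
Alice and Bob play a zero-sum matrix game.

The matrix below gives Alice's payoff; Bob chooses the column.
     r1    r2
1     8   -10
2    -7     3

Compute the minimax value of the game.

Row minima are -10 and -7, so Alice's maximin is -7; column maxima are 8 and 3, so Bob's minimax is 3. These differ, so the equilibrium is in mixed strategies.
Let Alice play 1 with probability p. Bob is indifferent when 8p − 7(1−p) = −10p + 3(1−p), giving p = 5/14.
Let Bob play r1 with probability q. Alice is indifferent when 8q − 10(1−q) = −7q + 3(1−q), giving q = 13/28.
The value is 8·(13/28) + (-10)·(15/28) = -23/14.

-23/14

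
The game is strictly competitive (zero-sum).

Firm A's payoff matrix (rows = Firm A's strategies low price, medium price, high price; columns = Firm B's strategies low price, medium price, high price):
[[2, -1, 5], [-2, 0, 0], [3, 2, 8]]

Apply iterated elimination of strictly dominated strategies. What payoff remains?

2

Column high price is strictly dominated by low price for Firm B (2<5, -2<0, 3<8); eliminate high price.
Row low price is strictly dominated by row high price (3>2, 2>-1); eliminate low price.
Row medium price is strictly dominated by row high price (3>-2, 2>0); eliminate medium price.
Column low price is strictly dominated by medium price for Firm B (2<3); eliminate low price.
Only (high price, medium price) remains, with payoff 2.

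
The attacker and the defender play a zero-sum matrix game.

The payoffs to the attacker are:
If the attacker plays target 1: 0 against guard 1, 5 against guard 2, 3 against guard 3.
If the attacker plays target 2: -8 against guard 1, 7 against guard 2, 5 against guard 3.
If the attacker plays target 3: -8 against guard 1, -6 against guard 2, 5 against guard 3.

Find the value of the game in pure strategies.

0

Row minima: 0, -8, -8 → the attacker's maximin is 0.
Column maxima: 0, 7, 5 → the defender's minimax is 0.
They coincide at (target 1, guard 1), so the value is 0.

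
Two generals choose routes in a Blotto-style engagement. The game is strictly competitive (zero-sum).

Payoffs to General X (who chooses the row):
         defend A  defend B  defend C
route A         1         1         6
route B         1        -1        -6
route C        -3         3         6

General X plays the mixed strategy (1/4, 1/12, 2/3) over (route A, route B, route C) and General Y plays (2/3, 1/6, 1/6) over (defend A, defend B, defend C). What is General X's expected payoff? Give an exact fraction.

1/12

Against (2/3, 1/6, 1/6), each row's expected payoff is route A: 11/6; route B: -1/2; route C: -1/2.
Taking the (1/4, 1/12, 2/3)-weighted average: (1/4)·(11/6) + (1/12)·(-1/2) + (2/3)·(-1/2) = 1/12.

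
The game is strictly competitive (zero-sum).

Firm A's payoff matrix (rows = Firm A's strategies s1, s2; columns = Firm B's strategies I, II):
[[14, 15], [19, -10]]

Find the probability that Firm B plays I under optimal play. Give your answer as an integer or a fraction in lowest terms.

Row minima are 14 and -10, so Firm A's maximin is 14; column maxima are 19 and 15, so Firm B's minimax is 15. These differ, so the equilibrium is in mixed strategies.
Let Firm B play I with probability q. Firm A is indifferent when 14q + 15(1−q) = 19q − 10(1−q), giving q = 5/6.

5/6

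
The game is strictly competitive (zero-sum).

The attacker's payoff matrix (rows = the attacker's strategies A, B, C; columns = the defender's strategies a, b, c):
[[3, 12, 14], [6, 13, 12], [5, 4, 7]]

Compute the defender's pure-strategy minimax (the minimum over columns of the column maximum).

6

The worst case (largest entry) in each column is a: 6, b: 13, c: 14.
The best (smallest) of these is 6.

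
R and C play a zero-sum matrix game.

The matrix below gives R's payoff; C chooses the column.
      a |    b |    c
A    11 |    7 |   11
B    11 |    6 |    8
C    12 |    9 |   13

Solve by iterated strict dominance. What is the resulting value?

Row B is strictly dominated by row C (12>11, 9>6, 13>8); eliminate B.
Column c is strictly dominated by b for C (7<11, 9<13); eliminate c.
Column a is strictly dominated by b for C (7<11, 9<12); eliminate a.
Row A is strictly dominated by row C (9>7); eliminate A.
Only (C, b) remains, with payoff 9.

9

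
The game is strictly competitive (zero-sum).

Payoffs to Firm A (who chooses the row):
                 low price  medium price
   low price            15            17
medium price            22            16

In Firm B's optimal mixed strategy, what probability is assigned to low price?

Row minima are 15 and 16, so Firm A's maximin is 16; column maxima are 22 and 17, so Firm B's minimax is 17. These differ, so the equilibrium is in mixed strategies.
Let Firm B play low price with probability q. Firm A is indifferent when 15q + 17(1−q) = 22q + 16(1−q), giving q = 1/8.

1/8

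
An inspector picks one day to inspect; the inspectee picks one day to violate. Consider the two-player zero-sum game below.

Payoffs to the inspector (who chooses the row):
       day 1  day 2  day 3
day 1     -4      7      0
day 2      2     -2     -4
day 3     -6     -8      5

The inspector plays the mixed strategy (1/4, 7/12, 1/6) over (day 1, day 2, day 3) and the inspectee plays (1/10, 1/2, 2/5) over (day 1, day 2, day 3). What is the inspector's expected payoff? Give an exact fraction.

Against (1/10, 1/2, 2/5), each row's expected payoff is day 1: 31/10; day 2: -12/5; day 3: -13/5.
Taking the (1/4, 7/12, 1/6)-weighted average: (1/4)·(31/10) + (7/12)·(-12/5) + (1/6)·(-13/5) = -127/120.

-127/120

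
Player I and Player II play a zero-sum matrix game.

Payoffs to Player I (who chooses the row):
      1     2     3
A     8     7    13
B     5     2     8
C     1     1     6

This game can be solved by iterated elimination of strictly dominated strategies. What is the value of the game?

Column 3 is strictly dominated by 1 for Player II (8<13, 5<8, 1<6); eliminate 3.
Row C is strictly dominated by row A (8>1, 7>1); eliminate C.
Column 1 is strictly dominated by 2 for Player II (7<8, 2<5); eliminate 1.
Row B is strictly dominated by row A (7>2); eliminate B.
Only (A, 2) remains, with payoff 7.

7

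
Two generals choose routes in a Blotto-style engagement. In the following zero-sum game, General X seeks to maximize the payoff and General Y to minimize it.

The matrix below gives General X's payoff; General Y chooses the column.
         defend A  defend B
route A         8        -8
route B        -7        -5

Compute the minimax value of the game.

Row minima are -8 and -7, so General X's maximin is -7; column maxima are 8 and -5, so General Y's minimax is -5. These differ, so the equilibrium is in mixed strategies.
Let General X play route A with probability p. General Y is indifferent when 8p − 7(1−p) = −8p − 5(1−p), giving p = 1/9.
Let General Y play defend A with probability q. General X is indifferent when 8q − 8(1−q) = −7q − 5(1−q), giving q = 1/6.
The value is 8·(1/6) + (-8)·(5/6) = -16/3.

-16/3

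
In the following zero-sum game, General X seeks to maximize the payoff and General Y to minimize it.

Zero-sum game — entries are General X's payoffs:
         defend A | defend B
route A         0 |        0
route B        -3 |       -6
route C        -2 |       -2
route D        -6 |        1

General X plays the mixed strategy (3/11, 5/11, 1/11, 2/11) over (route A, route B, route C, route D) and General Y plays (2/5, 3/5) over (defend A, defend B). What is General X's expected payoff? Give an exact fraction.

-148/55

Against (2/5, 3/5), each row's expected payoff is route A: 0; route B: -24/5; route C: -2; route D: -9/5.
Taking the (3/11, 5/11, 1/11, 2/11)-weighted average: (3/11)·(0) + (5/11)·(-24/5) + (1/11)·(-2) + (2/11)·(-9/5) = -148/55.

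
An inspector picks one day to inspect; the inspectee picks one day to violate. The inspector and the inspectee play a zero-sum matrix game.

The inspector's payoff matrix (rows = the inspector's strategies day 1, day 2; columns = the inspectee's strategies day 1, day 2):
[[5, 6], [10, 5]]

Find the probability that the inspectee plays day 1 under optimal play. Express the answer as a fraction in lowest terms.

Row minima are 5 and 5, so the inspector's maximin is 5; column maxima are 10 and 6, so the inspectee's minimax is 6. These differ, so the equilibrium is in mixed strategies.
Let the inspectee play day 1 with probability q. The inspector is indifferent when 5q + 6(1−q) = 10q + 5(1−q), giving q = 1/6.

1/6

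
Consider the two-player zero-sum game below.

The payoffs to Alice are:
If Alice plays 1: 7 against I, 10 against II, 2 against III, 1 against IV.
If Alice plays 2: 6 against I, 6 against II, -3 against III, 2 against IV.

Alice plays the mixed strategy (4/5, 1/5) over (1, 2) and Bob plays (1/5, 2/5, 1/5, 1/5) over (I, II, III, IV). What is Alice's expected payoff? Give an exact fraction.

137/25

Against (1/5, 2/5, 1/5, 1/5), each row's expected payoff is 1: 6; 2: 17/5.
Taking the (4/5, 1/5)-weighted average: (4/5)·(6) + (1/5)·(17/5) = 137/25.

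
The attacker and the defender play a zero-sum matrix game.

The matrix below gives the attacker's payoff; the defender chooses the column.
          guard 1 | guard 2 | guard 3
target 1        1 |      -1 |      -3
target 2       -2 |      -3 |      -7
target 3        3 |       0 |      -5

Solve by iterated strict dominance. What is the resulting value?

-3

Row target 2 is strictly dominated by row target 1 (1>-2, -1>-3, -3>-7); eliminate target 2.
Column guard 1 is strictly dominated by guard 2 for the defender (-1<1, 0<3); eliminate guard 1.
Column guard 2 is strictly dominated by guard 3 for the defender (-3<-1, -5<0); eliminate guard 2.
Row target 3 is strictly dominated by row target 1 (-3>-5); eliminate target 3.
Only (target 1, guard 3) remains, with payoff -3.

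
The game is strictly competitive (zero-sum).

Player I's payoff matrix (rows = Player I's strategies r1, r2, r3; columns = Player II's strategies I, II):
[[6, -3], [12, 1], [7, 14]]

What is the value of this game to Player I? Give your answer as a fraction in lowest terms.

161/18

Row r1 is strictly dominated by row r2, so Player I never plays it.
The remaining 2×2 game on (r2, r3) × (I, II) has no saddle point. Let Player I play r2 with probability p; indifference gives 12p + 7(1−p) = p + 14(1−p), so p = 7/18.
Similarly Player II's optimal q on I is 13/18, and the value is 12·(13/18) + (1)·(5/18) = 161/18.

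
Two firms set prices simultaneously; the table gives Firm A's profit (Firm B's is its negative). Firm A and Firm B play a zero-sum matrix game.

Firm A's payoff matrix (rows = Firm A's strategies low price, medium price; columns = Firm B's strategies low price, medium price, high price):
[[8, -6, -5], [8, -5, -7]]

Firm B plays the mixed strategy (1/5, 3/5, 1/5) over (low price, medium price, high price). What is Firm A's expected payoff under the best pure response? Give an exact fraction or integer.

-14/5

low price: (8)·(1/5) + (-6)·(3/5) + (-5)·(1/5) = -3.
medium price: (8)·(1/5) + (-5)·(3/5) + (-7)·(1/5) = -14/5.
The best pure response is medium price with expected payoff -14/5.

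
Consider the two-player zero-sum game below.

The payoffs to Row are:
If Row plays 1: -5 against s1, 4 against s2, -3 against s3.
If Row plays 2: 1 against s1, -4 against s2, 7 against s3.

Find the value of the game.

Column s3 is strictly dominated by s1 for Column (it gives Row more in every row).
The remaining 2×2 game on (1, 2) × (s1, s2) has no saddle point. Let Row play 1 with probability p; indifference gives −5p + (1−p) = 4p − 4(1−p), so p = 5/14.
Similarly Column's optimal q on s1 is 4/7, and the value is -5·(4/7) + (4)·(3/7) = -8/7.

-8/7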